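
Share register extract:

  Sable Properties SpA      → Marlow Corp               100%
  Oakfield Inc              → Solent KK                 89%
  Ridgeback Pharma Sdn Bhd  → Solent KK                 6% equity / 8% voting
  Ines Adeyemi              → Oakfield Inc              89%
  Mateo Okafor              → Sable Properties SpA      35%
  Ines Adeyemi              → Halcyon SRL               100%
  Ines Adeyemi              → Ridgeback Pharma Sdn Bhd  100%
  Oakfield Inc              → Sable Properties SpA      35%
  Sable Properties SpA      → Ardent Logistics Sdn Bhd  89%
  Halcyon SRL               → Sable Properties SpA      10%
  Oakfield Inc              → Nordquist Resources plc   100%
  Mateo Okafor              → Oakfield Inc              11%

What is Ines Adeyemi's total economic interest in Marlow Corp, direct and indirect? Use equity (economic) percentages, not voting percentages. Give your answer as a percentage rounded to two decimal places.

Ines reaches Marlow along 2 paths.
Via Halcyon → Sable: 100% × 10% × 100% = 10%.
Via Oakfield → Sable: 89% × 35% × 100% = 31.15%.
Total: 10% + 31.15% = 41.15%.

41.15%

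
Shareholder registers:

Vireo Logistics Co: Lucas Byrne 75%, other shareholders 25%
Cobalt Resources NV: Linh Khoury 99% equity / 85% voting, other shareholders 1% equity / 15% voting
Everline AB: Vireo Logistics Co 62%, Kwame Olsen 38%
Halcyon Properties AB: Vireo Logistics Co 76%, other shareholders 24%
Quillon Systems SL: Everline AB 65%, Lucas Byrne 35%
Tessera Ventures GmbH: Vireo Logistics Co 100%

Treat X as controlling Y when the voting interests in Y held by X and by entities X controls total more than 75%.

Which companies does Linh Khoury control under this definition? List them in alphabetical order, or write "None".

Linh holds 85% of Cobalt, so Linh controls Cobalt.
No other company's threshold is met.

Cobalt Resources NV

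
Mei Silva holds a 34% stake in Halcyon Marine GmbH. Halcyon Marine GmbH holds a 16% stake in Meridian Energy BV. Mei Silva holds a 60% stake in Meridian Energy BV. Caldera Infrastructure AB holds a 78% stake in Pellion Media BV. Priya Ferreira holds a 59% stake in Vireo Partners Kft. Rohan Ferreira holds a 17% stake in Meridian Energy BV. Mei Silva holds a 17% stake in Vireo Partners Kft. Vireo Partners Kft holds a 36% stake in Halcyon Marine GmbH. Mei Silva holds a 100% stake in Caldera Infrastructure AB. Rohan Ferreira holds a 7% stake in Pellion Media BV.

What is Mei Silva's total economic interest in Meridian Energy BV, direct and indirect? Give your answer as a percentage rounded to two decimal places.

Mei reaches Meridian along 3 paths.
Direct stake: 60% = 60%.
Via Vireo → Halcyon: 17% × 36% × 16% = 0.9792%.
Via Halcyon: 34% × 16% = 5.44%.
Total: 60% + 0.9792% + 5.44% = 66.4192%.
Rounded: 66.42%.

66.42%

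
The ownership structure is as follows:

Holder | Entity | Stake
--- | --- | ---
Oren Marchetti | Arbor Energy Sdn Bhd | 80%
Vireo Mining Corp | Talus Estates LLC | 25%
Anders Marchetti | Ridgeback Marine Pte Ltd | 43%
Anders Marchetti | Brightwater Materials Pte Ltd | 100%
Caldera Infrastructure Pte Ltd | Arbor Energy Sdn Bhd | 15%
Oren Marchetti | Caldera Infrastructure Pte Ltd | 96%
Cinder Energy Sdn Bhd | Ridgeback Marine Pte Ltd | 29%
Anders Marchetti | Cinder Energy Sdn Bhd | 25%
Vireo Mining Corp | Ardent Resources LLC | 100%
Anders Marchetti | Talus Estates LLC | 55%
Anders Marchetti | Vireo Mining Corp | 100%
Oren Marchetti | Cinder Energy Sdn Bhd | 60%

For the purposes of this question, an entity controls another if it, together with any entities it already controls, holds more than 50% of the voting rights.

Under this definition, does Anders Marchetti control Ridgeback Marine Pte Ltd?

Anders holds 100% of Vireo, so Anders controls Vireo.
Anders holds 100% of Brightwater, so Anders controls Brightwater.
Anders and Vireo together hold 55% + 25% = 80% of Talus, so Anders controls Talus.
Vireo holds 100% of Ardent, so Anders controls Ardent.
In Ridgeback, Anders's side holds only 43%, not > 50%.
So Anders does not control Ridgeback.

No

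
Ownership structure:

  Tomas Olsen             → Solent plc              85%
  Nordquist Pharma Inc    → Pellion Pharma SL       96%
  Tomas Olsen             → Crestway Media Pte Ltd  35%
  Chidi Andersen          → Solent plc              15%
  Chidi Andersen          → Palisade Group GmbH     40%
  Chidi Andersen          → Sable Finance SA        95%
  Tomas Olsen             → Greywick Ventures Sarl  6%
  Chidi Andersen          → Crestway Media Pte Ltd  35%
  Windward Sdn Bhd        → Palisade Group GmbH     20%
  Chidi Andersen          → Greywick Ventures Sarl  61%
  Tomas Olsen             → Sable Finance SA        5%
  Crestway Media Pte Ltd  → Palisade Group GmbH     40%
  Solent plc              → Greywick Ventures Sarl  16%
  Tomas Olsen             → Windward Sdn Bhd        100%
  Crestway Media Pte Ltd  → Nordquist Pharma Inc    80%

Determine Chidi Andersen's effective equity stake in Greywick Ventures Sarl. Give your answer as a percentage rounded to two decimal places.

Chidi reaches Greywick along 2 paths.
Direct stake: 61% = 61%.
Via Solent: 15% × 16% = 2.4%.
Total: 61% + 2.4% = 63.4%.
Rounded: 63.40%.

63.40%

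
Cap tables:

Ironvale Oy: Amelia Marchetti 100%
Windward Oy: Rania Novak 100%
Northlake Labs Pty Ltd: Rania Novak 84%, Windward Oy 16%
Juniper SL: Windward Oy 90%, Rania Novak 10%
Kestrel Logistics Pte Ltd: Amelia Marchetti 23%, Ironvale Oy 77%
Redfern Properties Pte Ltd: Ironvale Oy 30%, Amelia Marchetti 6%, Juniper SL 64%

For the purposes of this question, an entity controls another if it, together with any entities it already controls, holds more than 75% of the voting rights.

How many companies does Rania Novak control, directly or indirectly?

Rania holds 100% of Windward, so Rania controls Windward.
Rania and Windward together hold 84% + 16% = 100% of Northlake, so Rania controls Northlake.
Windward and Rania together hold 90% + 10% = 100% of Juniper, so Rania controls Juniper.
No other company's threshold is met.
Rania controls 3 companies.

3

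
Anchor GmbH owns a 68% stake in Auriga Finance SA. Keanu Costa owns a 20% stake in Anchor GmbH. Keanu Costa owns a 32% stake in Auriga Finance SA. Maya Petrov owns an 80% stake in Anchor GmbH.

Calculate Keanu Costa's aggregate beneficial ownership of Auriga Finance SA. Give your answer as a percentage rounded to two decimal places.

45.60%

Keanu reaches Auriga along 2 paths.
Via Anchor: 20% × 68% = 13.6%.
Direct stake: 32% = 32%.
Total: 13.6% + 32% = 45.6%.
Rounded: 45.60%.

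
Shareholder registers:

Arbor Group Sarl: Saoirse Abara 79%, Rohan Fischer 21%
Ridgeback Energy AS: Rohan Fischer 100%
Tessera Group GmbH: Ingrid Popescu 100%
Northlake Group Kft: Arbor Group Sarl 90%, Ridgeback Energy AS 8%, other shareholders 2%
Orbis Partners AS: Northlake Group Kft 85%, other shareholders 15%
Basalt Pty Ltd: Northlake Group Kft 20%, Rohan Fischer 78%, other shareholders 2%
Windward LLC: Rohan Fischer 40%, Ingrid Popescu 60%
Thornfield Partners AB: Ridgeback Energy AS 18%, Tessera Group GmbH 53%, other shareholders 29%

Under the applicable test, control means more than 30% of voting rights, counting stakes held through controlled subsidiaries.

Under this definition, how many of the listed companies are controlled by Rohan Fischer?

3

Rohan holds 100% of Ridgeback, so Rohan controls Ridgeback.
Rohan holds 78% of Basalt, so Rohan controls Basalt.
Rohan holds 40% of Windward, so Rohan controls Windward.
No other company's threshold is met.
Rohan controls 3 companies.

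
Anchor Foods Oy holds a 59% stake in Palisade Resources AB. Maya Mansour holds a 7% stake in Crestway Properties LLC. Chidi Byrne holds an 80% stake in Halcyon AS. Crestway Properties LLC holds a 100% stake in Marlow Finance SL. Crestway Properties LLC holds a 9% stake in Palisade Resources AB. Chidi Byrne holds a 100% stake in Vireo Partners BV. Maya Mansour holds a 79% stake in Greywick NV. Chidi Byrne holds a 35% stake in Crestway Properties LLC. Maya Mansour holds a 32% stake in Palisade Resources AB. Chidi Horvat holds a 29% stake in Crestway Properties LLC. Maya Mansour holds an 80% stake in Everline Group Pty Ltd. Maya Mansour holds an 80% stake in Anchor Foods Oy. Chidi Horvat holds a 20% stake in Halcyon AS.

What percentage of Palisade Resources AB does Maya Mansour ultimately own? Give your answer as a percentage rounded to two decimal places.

79.83%

Maya reaches Palisade along 3 paths.
Via Anchor: 80% × 59% = 47.2%.
Direct stake: 32% = 32%.
Via Crestway: 7% × 9% = 0.63%.
Total: 47.2% + 32% + 0.63% = 79.83%.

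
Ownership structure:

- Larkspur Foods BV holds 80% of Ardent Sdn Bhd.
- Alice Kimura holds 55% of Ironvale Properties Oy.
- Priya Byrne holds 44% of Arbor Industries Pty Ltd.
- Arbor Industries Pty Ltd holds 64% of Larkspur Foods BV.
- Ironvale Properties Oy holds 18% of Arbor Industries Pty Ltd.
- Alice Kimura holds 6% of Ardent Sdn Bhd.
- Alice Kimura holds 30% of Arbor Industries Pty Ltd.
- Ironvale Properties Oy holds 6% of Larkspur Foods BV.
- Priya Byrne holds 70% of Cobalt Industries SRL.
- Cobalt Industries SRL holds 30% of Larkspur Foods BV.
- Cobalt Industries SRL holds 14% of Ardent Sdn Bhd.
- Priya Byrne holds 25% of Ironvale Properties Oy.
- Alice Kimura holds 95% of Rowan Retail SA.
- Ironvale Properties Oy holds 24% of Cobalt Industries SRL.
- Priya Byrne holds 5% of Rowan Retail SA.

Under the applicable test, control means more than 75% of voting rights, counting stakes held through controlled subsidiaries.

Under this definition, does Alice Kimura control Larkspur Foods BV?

No

Alice holds 95% of Rowan, so Alice controls Rowan.
Neither Alice nor any entity Alice controls holds any voting interest in Larkspur.
So Alice does not control Larkspur.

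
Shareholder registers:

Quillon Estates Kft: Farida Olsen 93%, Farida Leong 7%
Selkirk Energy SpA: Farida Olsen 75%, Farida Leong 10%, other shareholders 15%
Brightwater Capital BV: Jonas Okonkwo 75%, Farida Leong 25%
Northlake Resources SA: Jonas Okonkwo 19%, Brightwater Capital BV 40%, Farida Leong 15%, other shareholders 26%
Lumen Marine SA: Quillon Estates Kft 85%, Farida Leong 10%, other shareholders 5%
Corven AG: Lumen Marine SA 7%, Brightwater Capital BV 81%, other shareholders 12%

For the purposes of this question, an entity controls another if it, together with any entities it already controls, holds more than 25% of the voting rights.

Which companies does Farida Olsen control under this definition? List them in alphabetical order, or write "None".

Farida Olsen holds 93% of Quillon, so Farida Olsen controls Quillon.
Farida Olsen holds 75% of Selkirk, so Farida Olsen controls Selkirk.
Quillon holds 85% of Lumen, so Farida Olsen controls Lumen.
No other company's threshold is met.

Lumen Marine SA, Quillon Estates Kft, Selkirk Energy SpA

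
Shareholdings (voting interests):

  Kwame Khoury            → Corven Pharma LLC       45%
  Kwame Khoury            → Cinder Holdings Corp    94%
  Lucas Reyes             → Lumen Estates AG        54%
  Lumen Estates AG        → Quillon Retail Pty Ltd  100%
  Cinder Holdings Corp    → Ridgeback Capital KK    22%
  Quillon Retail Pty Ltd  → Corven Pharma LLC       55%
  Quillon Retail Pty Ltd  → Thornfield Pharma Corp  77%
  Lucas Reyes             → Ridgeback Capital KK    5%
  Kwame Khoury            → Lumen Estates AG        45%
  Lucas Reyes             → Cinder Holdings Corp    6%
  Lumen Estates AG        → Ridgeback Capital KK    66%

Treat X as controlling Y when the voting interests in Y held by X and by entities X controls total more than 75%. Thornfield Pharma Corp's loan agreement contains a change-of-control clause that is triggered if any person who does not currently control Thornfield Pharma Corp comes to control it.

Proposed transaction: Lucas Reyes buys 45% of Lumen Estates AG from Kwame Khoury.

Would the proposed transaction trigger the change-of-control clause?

The purchase adds only to Lucas's holdings (Kwame's stake shrinks), so Lucas is the only person who could newly come to control Thornfield.
Lucas's largest direct stake is 54% in Lumen, which does not meet the threshold, so Lucas controls no company.
Neither Lucas nor any entity Lucas controls holds any voting interest in Thornfield.
So before the transaction, Lucas does not control Thornfield.
After the purchase, Lucas's direct stake in Lumen rises to 54% + 45% = 99%, and Kwame's stake falls to 0%.
Lucas holds 99% of Lumen, so Lucas controls Lumen.
Lumen holds 100% of Quillon, so Lucas controls Quillon.
Quillon holds 77% of Thornfield, so Lucas controls Thornfield.
Lucas did not control Thornfield before and does after, so the clause is triggered.

Yes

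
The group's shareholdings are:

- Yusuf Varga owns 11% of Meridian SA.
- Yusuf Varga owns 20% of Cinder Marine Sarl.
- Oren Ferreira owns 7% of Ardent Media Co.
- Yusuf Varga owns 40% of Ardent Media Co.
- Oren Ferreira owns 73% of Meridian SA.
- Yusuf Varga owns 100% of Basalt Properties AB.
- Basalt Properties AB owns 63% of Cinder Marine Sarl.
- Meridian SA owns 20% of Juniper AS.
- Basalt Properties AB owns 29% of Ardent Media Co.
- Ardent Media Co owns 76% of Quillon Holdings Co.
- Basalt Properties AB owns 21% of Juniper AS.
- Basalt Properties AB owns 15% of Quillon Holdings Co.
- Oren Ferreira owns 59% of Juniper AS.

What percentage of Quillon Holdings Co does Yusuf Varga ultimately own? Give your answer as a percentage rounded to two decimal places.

Yusuf reaches Quillon along 3 paths.
Via Basalt → Ardent: 100% × 29% × 76% = 22.04%.
Via Ardent: 40% × 76% = 30.4%.
Via Basalt: 100% × 15% = 15%.
Total: 22.04% + 30.4% + 15% = 67.44%.

67.44%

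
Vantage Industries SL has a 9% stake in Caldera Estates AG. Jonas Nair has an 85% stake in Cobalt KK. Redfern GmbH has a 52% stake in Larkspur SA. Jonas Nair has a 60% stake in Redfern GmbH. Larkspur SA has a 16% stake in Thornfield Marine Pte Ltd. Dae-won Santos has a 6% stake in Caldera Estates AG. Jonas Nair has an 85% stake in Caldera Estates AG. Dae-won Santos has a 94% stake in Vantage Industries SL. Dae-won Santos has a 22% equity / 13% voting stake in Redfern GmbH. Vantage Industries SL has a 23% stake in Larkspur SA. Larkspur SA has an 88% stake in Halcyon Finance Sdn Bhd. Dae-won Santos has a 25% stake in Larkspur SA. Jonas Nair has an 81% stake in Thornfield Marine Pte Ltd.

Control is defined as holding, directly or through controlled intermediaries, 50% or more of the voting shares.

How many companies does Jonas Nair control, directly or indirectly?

Jonas holds 60% of Redfern, so Jonas controls Redfern.
Redfern holds 52% of Larkspur, so Jonas controls Larkspur.
Jonas holds 85% of Caldera, so Jonas controls Caldera.
Jonas holds 85% of Cobalt, so Jonas controls Cobalt.
Jonas and Larkspur together hold 81% + 16% = 97% of Thornfield, so Jonas controls Thornfield.
Larkspur holds 88% of Halcyon, so Jonas controls Halcyon.
No other company's threshold is met.
Jonas controls 6 companies.

6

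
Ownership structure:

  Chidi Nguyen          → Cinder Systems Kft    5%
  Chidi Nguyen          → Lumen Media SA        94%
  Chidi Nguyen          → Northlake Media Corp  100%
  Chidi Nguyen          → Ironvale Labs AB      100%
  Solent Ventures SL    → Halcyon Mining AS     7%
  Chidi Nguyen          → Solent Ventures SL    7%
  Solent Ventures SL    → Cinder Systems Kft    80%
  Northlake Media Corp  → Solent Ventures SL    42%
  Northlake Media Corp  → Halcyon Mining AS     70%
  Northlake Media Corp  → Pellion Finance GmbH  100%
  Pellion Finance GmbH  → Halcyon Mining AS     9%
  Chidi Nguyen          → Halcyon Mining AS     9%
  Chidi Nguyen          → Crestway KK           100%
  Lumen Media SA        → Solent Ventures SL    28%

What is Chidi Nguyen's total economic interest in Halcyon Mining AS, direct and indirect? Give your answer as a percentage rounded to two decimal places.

93.27%

Chidi reaches Halcyon along 6 paths.
Via Northlake → Pellion: 100% × 100% × 9% = 9%.
Direct stake: 9% = 9%.
Via Northlake: 100% × 70% = 70%.
Via Solent: 7% × 7% = 0.49%.
Via Northlake → Solent: 100% × 42% × 7% = 2.94%.
Via Lumen → Solent: 94% × 28% × 7% = 1.8424%.
Total: 9% + 9% + 70% + 0.49% + 2.94% + 1.8424% = 93.2724%.
Rounded: 93.27%.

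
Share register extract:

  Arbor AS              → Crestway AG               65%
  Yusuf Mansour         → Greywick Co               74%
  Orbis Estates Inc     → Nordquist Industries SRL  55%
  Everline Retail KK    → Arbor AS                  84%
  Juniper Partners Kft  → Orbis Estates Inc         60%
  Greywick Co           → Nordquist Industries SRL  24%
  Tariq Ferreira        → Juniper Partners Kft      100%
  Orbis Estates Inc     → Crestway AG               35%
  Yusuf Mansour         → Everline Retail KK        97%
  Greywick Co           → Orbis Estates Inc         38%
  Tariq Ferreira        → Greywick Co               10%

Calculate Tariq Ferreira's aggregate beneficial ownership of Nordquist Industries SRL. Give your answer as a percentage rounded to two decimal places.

Tariq reaches Nordquist along 3 paths.
Via Greywick: 10% × 24% = 2.4%.
Via Greywick → Orbis: 10% × 38% × 55% = 2.09%.
Via Juniper → Orbis: 100% × 60% × 55% = 33%.
Total: 2.4% + 2.09% + 33% = 37.49%.

37.49%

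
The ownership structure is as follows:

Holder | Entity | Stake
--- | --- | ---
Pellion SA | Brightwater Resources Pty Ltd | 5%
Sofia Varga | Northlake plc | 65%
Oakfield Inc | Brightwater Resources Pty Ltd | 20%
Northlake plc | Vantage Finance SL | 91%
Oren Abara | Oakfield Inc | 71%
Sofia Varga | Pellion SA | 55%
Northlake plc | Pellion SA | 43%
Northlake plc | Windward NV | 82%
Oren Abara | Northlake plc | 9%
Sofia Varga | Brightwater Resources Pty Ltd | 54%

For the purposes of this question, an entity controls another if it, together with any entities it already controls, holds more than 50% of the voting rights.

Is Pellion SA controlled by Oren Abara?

Oren holds 71% of Oakfield, so Oren controls Oakfield.
Neither Oren nor any entity Oren controls holds any voting interest in Pellion.
So Oren does not control Pellion.

No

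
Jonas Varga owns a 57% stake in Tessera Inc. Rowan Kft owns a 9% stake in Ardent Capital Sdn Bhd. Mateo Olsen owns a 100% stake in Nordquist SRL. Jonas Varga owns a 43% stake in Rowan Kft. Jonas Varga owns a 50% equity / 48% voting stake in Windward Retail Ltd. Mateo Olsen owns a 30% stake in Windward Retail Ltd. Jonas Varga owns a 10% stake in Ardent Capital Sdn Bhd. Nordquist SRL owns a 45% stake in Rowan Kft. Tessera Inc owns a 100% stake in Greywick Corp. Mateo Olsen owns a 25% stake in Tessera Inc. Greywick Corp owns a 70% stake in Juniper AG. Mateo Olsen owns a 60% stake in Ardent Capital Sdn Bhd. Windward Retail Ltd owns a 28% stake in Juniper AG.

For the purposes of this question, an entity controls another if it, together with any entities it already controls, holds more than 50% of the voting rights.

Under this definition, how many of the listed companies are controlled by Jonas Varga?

Jonas holds 57% of Tessera, so Jonas controls Tessera.
Tessera holds 100% of Greywick, so Jonas controls Greywick.
Greywick holds 70% of Juniper, so Jonas controls Juniper.
No other company's threshold is met.
Jonas controls 3 companies.

3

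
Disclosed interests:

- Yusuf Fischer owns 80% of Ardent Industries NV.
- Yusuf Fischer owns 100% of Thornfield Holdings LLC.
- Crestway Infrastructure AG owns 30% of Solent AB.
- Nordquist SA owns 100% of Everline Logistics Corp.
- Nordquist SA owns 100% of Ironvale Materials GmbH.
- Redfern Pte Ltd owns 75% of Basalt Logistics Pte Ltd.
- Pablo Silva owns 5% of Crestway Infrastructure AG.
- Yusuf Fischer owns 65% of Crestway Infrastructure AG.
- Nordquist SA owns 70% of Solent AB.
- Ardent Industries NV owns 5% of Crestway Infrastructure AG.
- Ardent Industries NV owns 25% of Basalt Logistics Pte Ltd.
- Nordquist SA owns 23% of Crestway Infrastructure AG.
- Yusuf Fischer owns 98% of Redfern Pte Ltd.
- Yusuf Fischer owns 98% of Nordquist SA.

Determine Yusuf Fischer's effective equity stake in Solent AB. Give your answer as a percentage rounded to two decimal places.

96.06%

Yusuf reaches Solent along 4 paths.
Via Nordquist: 98% × 70% = 68.6%.
Via Nordquist → Crestway: 98% × 23% × 30% = 6.762%.
Via Crestway: 65% × 30% = 19.5%.
Via Ardent → Crestway: 80% × 5% × 30% = 1.2%.
Total: 68.6% + 6.762% + 19.5% + 1.2% = 96.062%.
Rounded: 96.06%.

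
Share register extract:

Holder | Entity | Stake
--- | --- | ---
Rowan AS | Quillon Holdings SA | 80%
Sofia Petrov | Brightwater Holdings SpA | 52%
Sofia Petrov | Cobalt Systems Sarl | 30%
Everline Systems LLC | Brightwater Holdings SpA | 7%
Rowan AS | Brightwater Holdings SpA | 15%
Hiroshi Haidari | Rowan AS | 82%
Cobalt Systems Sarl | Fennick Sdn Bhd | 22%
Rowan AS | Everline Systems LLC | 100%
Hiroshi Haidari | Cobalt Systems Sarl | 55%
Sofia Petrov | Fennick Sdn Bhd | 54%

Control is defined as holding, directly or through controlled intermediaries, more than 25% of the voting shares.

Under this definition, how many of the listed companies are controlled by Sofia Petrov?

Sofia holds 30% of Cobalt, so Sofia controls Cobalt.
Sofia and Cobalt together hold 54% + 22% = 76% of Fennick, so Sofia controls Fennick.
Sofia holds 52% of Brightwater, so Sofia controls Brightwater.
No other company's threshold is met.
Sofia controls 3 companies.

3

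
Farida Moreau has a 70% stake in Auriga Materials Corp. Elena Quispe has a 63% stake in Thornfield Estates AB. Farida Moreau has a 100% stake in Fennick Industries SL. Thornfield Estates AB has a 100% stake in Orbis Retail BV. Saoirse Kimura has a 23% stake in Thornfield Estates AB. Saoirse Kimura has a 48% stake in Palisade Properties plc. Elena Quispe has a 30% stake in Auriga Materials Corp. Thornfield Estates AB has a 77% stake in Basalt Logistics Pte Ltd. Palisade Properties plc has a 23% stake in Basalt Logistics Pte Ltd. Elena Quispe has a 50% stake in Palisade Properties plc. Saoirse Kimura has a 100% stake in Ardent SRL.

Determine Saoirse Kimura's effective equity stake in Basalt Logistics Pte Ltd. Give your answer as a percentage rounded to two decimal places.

28.75%

Saoirse reaches Basalt along 2 paths.
Via Palisade: 48% × 23% = 11.04%.
Via Thornfield: 23% × 77% = 17.71%.
Total: 11.04% + 17.71% = 28.75%.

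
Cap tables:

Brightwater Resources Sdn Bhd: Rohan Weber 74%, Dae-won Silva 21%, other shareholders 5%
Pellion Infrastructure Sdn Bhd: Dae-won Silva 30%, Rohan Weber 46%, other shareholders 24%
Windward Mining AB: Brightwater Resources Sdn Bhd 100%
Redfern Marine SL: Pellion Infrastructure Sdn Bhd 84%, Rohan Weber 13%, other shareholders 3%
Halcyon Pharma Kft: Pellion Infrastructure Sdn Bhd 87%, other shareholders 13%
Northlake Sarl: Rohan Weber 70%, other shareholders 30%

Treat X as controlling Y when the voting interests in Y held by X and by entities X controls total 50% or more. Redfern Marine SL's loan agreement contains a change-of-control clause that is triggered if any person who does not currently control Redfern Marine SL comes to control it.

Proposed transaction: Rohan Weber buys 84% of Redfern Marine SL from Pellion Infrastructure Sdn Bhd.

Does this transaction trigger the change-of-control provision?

The purchase adds only to Rohan's holdings (Pellion's stake shrinks), so Rohan is the only person who could newly come to control Redfern.
Rohan holds 74% of Brightwater, so Rohan controls Brightwater.
Brightwater holds 100% of Windward, so Rohan controls Windward.
Rohan holds 70% of Northlake, so Rohan controls Northlake.
In Redfern, Rohan's side holds only 13%, not ≥ 50%.
So before the transaction, Rohan does not control Redfern.
After the purchase, Rohan's direct stake in Redfern rises to 13% + 84% = 97%, and Pellion's stake falls to 0%.
Rohan holds 97% of Redfern, so Rohan controls Redfern.
Rohan did not control Redfern before and does after, so the clause is triggered.

Yes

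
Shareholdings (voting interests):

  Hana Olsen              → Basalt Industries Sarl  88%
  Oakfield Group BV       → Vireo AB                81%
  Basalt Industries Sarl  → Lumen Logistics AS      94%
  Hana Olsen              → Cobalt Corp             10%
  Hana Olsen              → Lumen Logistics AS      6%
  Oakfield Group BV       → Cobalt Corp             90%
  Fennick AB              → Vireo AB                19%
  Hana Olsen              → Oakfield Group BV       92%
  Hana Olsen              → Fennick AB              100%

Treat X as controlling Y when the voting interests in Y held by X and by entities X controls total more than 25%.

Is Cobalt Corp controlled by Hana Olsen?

Hana holds 92% of Oakfield, so Hana controls Oakfield.
Hana and Oakfield together hold 10% + 90% = 100% of Cobalt, so Hana controls Cobalt.

Yes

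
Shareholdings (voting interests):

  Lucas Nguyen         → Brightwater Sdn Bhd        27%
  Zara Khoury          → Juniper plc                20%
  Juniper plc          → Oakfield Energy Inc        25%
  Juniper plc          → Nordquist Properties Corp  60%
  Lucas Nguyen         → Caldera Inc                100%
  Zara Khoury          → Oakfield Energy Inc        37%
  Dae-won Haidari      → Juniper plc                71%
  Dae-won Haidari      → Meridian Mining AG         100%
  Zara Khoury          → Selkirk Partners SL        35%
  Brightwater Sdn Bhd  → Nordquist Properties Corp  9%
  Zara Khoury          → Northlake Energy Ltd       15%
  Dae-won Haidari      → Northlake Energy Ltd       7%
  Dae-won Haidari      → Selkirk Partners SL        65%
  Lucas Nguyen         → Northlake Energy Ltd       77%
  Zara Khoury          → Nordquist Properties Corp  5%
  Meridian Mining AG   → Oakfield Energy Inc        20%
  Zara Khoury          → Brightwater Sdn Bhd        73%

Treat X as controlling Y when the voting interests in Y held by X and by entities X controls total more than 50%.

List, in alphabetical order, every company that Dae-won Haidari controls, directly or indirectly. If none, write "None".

Dae-won holds 65% of Selkirk, so Dae-won controls Selkirk.
Dae-won holds 71% of Juniper, so Dae-won controls Juniper.
Dae-won holds 100% of Meridian, so Dae-won controls Meridian.
Juniper holds 60% of Nordquist, so Dae-won controls Nordquist.
No other company's threshold is met.

Juniper plc, Meridian Mining AG, Nordquist Properties Corp, Selkirk Partners SL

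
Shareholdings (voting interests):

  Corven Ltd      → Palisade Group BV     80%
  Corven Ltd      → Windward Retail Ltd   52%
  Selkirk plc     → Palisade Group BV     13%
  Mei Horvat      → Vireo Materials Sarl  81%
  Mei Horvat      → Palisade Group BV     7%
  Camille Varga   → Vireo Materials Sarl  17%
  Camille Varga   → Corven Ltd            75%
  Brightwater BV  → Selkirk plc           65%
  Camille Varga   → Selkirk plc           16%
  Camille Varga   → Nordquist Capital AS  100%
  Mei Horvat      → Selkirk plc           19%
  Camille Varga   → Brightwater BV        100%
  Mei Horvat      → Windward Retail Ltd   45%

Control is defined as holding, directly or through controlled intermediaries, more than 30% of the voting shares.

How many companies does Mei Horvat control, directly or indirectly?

Mei holds 45% of Windward, so Mei controls Windward.
Mei holds 81% of Vireo, so Mei controls Vireo.
No other company's threshold is met.
Mei controls 2 companies.

2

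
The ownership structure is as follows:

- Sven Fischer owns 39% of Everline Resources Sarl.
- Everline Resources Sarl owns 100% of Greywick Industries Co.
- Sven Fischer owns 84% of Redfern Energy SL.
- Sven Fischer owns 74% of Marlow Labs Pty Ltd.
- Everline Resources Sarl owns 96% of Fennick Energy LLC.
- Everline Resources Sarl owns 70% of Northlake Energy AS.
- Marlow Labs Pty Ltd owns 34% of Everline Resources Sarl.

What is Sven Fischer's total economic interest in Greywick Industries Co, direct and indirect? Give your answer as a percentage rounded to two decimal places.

Sven reaches Greywick along 2 paths.
Via Marlow → Everline: 74% × 34% × 100% = 25.16%.
Via Everline: 39% × 100% = 39%.
Total: 25.16% + 39% = 64.16%.

64.16%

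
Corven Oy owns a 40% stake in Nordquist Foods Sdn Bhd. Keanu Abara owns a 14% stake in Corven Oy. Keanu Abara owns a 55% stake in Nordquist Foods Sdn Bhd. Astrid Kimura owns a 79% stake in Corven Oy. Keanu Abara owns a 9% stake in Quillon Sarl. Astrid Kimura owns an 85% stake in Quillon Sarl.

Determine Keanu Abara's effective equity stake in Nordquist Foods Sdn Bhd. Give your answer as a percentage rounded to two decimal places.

60.60%

Keanu reaches Nordquist along 2 paths.
Direct stake: 55% = 55%.
Via Corven: 14% × 40% = 5.6%.
Total: 55% + 5.6% = 60.6%.
Rounded: 60.60%.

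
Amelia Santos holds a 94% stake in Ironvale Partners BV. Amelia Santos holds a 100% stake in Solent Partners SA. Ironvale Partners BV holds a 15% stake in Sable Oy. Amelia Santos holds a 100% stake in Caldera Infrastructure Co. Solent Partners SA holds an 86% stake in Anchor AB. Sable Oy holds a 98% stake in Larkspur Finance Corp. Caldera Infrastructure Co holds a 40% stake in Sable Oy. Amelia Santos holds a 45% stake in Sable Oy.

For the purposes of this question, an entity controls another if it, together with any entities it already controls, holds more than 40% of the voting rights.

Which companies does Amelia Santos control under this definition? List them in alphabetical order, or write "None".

Amelia holds 94% of Ironvale, so Amelia controls Ironvale.
Amelia holds 100% of Solent, so Amelia controls Solent.
Amelia holds 100% of Caldera, so Amelia controls Caldera.
Caldera and Amelia and Ironvale together hold 40% + 45% + 15% = 100% of Sable, so Amelia controls Sable.
Solent holds 86% of Anchor, so Amelia controls Anchor.
Sable holds 98% of Larkspur, so Amelia controls Larkspur.

Anchor AB, Caldera Infrastructure Co, Ironvale Partners BV, Larkspur Finance Corp, Sable Oy, Solent Partners SA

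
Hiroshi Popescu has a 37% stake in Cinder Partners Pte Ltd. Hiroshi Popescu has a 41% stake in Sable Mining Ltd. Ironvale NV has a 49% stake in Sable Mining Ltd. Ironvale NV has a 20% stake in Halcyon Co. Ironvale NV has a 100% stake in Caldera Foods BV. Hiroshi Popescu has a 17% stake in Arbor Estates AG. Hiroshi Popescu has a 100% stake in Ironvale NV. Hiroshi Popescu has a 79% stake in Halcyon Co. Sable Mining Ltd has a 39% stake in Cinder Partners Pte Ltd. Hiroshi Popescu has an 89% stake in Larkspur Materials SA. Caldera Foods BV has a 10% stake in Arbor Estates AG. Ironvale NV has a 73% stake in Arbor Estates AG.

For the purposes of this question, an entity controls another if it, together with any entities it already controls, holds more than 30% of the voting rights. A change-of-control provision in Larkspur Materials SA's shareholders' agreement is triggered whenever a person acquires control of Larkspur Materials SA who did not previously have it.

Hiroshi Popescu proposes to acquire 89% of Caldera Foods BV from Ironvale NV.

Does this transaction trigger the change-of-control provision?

The purchase adds only to Hiroshi's holdings (Ironvale's stake shrinks), so Hiroshi is the only person who could newly come to control Larkspur.
Hiroshi holds 89% of Larkspur, so Hiroshi controls Larkspur.
So Hiroshi already controls Larkspur before the transaction.
After the purchase, Hiroshi holds 89% of Caldera directly, and Ironvale's stake falls to 11%.
Hiroshi controlled Larkspur already, so this is not a new person acquiring control; every other person's position is unchanged or reduced.
No new person acquires control, so the clause is not triggered.

No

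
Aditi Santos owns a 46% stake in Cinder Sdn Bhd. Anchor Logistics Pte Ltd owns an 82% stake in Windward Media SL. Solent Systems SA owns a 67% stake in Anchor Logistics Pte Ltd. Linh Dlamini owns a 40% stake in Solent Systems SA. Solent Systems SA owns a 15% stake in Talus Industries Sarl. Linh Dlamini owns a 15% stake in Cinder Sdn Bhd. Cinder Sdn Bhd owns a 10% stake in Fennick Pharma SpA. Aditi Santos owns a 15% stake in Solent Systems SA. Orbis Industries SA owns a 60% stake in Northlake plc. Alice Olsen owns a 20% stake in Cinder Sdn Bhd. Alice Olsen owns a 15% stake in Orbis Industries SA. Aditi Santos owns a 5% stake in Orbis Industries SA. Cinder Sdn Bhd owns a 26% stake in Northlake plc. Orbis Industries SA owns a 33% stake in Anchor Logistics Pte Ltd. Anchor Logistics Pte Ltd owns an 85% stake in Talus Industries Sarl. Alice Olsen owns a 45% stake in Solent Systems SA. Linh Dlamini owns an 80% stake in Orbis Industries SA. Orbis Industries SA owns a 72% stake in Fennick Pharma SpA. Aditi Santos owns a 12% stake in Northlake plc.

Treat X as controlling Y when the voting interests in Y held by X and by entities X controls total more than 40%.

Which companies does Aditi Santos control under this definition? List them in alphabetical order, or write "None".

Aditi holds 46% of Cinder, so Aditi controls Cinder.
No other company's threshold is met.

Cinder Sdn Bhd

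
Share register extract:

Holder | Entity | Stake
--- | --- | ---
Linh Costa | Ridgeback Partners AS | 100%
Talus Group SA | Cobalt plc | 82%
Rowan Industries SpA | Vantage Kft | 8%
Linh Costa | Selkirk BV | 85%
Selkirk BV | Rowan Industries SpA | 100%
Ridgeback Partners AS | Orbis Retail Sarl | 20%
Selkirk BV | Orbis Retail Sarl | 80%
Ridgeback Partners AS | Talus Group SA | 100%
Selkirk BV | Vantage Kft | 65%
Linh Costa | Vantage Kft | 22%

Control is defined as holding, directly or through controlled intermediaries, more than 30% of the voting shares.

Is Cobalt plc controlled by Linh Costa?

Linh holds 100% of Ridgeback, so Linh controls Ridgeback.
Ridgeback holds 100% of Talus, so Linh controls Talus.
Talus holds 82% of Cobalt, so Linh controls Cobalt.

Yes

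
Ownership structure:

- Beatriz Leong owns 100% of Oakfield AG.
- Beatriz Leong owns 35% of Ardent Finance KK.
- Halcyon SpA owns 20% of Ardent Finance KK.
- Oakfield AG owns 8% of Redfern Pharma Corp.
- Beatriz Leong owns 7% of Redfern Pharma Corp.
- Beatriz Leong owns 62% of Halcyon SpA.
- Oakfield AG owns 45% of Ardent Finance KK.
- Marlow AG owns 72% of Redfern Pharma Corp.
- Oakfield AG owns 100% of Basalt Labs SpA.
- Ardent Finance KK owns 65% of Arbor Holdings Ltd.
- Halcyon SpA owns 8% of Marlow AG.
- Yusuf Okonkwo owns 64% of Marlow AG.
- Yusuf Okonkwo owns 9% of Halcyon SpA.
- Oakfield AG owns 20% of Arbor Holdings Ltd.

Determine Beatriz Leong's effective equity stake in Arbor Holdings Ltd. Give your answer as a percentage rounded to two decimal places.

80.06%

Beatriz reaches Arbor along 4 paths.
Via Oakfield: 100% × 20% = 20%.
Via Ardent: 35% × 65% = 22.75%.
Via Oakfield → Ardent: 100% × 45% × 65% = 29.25%.
Via Halcyon → Ardent: 62% × 20% × 65% = 8.06%.
Total: 20% + 22.75% + 29.25% + 8.06% = 80.06%.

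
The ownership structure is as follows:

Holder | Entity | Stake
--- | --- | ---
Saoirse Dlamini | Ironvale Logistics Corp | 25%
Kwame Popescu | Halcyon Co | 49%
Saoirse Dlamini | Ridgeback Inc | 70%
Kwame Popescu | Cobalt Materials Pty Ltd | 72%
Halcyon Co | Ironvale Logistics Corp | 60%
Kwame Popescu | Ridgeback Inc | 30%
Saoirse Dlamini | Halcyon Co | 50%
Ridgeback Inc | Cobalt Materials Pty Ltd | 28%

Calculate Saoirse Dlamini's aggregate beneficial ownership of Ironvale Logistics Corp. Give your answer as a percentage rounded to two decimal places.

Saoirse reaches Ironvale along 2 paths.
Direct stake: 25% = 25%.
Via Halcyon: 50% × 60% = 30%.
Total: 25% + 30% = 55%.
Rounded: 55.00%.

55.00%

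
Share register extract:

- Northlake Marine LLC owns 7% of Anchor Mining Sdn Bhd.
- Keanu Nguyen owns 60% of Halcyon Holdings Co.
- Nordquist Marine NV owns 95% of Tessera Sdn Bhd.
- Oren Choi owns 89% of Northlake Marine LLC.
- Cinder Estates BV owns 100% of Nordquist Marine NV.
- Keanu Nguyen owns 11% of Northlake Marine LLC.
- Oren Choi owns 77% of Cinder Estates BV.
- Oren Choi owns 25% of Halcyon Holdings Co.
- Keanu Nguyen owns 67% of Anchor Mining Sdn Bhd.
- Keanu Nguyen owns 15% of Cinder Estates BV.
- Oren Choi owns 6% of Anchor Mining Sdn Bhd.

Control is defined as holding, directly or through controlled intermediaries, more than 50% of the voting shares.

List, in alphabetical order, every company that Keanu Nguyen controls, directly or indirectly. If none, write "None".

Keanu holds 60% of Halcyon, so Keanu controls Halcyon.
Keanu holds 67% of Anchor, so Keanu controls Anchor.
No other company's threshold is met.

Anchor Mining Sdn Bhd, Halcyon Holdings Co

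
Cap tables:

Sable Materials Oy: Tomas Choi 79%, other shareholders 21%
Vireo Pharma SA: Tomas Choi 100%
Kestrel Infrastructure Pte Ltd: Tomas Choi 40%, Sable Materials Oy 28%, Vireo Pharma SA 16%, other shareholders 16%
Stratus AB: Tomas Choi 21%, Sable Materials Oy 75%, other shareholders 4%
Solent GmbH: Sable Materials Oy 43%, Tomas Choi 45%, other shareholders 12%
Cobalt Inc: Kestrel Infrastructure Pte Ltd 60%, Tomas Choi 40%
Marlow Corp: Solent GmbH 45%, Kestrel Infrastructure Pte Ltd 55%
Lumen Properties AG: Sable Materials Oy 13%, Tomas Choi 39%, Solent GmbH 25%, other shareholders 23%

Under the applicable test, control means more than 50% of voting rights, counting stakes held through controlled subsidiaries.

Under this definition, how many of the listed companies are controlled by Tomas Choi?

8

Tomas holds 79% of Sable, so Tomas controls Sable.
Tomas holds 100% of Vireo, so Tomas controls Vireo.
Tomas and Sable and Vireo together hold 40% + 28% + 16% = 84% of Kestrel, so Tomas controls Kestrel.
Tomas and Sable together hold 21% + 75% = 96% of Stratus, so Tomas controls Stratus.
Sable and Tomas together hold 43% + 45% = 88% of Solent, so Tomas controls Solent.
Kestrel and Tomas together hold 60% + 40% = 100% of Cobalt, so Tomas controls Cobalt.
Solent and Kestrel together hold 45% + 55% = 100% of Marlow, so Tomas controls Marlow.
Sable and Tomas and Solent together hold 13% + 39% + 25% = 77% of Lumen, so Tomas controls Lumen.
Tomas controls 8 companies.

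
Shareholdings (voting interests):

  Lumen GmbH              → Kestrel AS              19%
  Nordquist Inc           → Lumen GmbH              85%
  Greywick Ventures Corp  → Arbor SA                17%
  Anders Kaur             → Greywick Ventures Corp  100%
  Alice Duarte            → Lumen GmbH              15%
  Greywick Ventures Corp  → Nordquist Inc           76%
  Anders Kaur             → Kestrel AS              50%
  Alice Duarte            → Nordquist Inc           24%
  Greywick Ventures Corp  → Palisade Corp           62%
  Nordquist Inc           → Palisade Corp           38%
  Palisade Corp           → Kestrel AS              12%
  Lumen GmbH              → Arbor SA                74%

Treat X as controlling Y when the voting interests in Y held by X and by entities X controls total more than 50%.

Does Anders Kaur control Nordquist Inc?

Yes

Anders holds 100% of Greywick, so Anders controls Greywick.
Greywick holds 76% of Nordquist, so Anders controls Nordquist.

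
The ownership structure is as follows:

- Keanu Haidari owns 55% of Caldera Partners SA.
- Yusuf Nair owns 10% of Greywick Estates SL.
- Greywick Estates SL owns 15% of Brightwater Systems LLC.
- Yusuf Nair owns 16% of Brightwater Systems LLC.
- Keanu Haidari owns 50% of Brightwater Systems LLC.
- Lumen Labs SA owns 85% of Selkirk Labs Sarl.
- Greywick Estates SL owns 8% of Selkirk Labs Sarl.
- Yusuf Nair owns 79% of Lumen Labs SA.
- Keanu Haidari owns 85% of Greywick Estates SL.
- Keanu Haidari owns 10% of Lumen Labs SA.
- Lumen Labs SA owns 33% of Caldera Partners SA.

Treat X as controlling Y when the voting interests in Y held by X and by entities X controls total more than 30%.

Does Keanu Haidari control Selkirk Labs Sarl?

Keanu holds 85% of Greywick, so Keanu controls Greywick.
Keanu holds 55% of Caldera, so Keanu controls Caldera.
Keanu and Greywick together hold 50% + 15% = 65% of Brightwater, so Keanu controls Brightwater.
In Selkirk, Keanu's side holds only 8%, not > 30%.
So Keanu does not control Selkirk.

No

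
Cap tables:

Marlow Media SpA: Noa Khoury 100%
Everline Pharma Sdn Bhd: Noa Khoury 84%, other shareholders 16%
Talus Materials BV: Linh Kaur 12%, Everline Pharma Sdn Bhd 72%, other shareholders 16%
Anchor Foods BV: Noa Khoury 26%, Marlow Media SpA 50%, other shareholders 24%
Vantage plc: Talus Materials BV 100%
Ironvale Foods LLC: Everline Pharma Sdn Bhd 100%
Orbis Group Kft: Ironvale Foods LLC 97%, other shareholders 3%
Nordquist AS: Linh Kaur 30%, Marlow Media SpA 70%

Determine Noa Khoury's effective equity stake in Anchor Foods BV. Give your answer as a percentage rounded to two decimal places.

Noa reaches Anchor along 2 paths.
Direct stake: 26% = 26%.
Via Marlow: 100% × 50% = 50%.
Total: 26% + 50% = 76%.
Rounded: 76.00%.

76.00%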